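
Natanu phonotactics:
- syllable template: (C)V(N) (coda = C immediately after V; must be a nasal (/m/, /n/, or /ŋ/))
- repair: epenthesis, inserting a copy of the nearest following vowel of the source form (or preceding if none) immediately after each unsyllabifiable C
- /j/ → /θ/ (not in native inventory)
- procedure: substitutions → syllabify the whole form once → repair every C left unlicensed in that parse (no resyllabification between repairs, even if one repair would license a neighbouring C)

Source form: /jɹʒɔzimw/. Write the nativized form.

θɔɹɔʒɔzimwi

Substitution: /j/ → /θ/, giving /θɹʒɔzimw/.
Under (C)V(N), the unsyllabifiable consonants are /θ/, /ɹ/, /w/ (only a nasal (/m/, /n/, or /ŋ/) is licensed in coda position; onsets are limited to one consonant).
Each unlicensed consonant becomes the onset of a new syllable: /θ/ → /θɔ/, /ɹ/ → /ɹɔ/, /w/ → /wi/.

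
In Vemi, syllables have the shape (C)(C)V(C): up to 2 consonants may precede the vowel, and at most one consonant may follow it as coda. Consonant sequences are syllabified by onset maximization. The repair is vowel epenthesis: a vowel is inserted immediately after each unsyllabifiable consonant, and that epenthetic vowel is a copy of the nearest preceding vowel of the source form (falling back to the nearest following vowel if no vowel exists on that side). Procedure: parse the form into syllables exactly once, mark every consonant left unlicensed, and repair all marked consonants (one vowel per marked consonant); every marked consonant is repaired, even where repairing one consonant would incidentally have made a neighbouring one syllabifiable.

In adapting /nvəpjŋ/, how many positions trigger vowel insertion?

The unsyllabifiable consonants are /j/, /ŋ/; each receives one epenthetic vowel.

2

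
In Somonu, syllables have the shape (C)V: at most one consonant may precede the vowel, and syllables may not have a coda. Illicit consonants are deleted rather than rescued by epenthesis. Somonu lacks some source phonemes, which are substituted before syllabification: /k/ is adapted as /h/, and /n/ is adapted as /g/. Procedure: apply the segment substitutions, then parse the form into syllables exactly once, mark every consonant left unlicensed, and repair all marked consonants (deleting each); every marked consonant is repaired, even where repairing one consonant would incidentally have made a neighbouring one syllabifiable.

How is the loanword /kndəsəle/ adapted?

Substitution: /k/ → /h/, /n/ → /g/, giving /hgdəsəle/.
Syllabifying with onset maximization leaves /h/, /g/ stranded (no codas are permitted; onsets are limited to one consonant).
Deleting the stranded consonants removes /h/, /g/.

dəsəle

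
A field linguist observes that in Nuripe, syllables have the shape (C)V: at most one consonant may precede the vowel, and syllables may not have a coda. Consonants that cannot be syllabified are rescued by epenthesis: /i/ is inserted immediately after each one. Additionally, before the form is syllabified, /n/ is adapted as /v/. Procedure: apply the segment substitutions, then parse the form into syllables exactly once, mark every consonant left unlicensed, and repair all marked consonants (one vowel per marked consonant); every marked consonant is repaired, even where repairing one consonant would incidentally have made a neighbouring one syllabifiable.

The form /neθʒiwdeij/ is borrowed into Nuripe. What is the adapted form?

veθiʒiwideiji

Substitution: /n/ → /v/, giving /veθʒiwdeij/.
Under (C)V, the unsyllabifiable consonants are /θ/, /w/, /j/ (no codas are permitted; onsets are limited to one consonant).
Each unlicensed consonant becomes the onset of a new syllable: /θ/ → /θi/, /w/ → /wi/, /j/ → /ji/.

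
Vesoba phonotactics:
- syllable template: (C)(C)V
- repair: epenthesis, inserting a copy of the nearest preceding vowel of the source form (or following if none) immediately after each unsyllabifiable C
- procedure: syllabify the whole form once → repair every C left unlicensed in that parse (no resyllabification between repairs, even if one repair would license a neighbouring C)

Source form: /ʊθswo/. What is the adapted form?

ʊθʊswo

Syllabifying with onset maximization leaves /θ/ stranded (no codas are permitted; onsets may contain at most 2 consonants).
Inserting the epenthetic vowel yields /θ/ → /θʊ/.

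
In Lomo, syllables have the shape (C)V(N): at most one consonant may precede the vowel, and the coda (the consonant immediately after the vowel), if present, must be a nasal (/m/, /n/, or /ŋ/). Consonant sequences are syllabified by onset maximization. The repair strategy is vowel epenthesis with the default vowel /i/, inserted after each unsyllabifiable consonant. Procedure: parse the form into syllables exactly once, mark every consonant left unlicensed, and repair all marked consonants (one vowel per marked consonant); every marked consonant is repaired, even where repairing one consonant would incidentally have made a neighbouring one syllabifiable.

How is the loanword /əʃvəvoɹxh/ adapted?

Syllabifying with onset maximization leaves /ʃ/, /ɹ/, /x/, /h/ stranded (only a nasal (/m/, /n/, or /ŋ/) is licensed in coda position; onsets are limited to one consonant).
Epenthesis after each stranded consonant: /ʃ/ → /ʃi/, /ɹ/ → /ɹi/, /x/ → /xi/, /h/ → /hi/.

əʃivəvoɹixihi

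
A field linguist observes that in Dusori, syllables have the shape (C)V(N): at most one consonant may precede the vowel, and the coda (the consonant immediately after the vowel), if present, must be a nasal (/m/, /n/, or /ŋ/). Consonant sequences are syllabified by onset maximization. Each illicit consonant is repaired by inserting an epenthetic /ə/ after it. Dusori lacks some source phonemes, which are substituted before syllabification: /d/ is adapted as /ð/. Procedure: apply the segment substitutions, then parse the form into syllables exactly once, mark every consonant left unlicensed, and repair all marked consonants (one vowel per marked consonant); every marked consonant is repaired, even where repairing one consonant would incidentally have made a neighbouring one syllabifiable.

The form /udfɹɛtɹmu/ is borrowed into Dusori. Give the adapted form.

Substitution: /d/ → /ð/, giving /uðfɹɛtɹmu/.
Syllabifying with onset maximization leaves /ð/, /f/, /t/, /ɹ/ stranded (only a nasal (/m/, /n/, or /ŋ/) is licensed in coda position; onsets are limited to one consonant).
Epenthesis after each stranded consonant: /ð/ → /ðə/, /f/ → /fə/, /t/ → /tə/, /ɹ/ → /ɹə/.

uðəfəɹɛtəɹəmu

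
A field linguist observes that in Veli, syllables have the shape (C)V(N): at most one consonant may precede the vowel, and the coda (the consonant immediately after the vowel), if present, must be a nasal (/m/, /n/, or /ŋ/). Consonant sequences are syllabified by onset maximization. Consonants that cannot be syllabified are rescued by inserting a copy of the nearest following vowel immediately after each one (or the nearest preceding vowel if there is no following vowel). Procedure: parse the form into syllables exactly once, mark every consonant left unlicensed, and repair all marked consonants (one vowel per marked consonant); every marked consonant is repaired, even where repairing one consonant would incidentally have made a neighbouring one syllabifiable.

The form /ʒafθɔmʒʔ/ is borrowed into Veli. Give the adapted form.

ʒafɔθɔmʒɔʔɔ

The consonants /f/, /ʒ/, /ʔ/ cannot be parsed into a legal (C)V(N) syllable (only a nasal (/m/, /n/, or /ŋ/) is licensed in coda position; onsets are limited to one consonant).
Each unlicensed consonant becomes the onset of a new syllable: /f/ → /fɔ/, /ʒ/ → /ʒɔ/, /ʔ/ → /ʔɔ/.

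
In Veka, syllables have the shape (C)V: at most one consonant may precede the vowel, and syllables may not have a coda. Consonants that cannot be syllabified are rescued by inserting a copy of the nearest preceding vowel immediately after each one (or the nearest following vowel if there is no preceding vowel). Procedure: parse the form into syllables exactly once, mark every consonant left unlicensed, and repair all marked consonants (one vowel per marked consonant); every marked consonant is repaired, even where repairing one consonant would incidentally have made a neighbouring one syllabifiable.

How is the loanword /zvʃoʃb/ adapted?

Syllabifying with onset maximization leaves /z/, /v/, /ʃ/, /b/ stranded (no codas are permitted; onsets are limited to one consonant).
Epenthesis after each stranded consonant: /z/ → /zo/, /v/ → /vo/, /ʃ/ → /ʃo/, /b/ → /bo/.

zovoʃoʃobo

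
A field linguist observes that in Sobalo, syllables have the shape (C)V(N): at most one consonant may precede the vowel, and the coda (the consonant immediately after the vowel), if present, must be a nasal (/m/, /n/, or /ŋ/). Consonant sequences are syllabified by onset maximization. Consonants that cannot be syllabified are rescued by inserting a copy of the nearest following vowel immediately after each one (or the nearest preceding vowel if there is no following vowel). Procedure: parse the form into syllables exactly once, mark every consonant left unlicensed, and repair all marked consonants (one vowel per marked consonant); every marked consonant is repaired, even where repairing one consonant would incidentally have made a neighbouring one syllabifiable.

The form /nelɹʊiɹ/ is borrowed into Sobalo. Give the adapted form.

Under (C)V(N), the unsyllabifiable consonants are /l/, /ɹ/ (only a nasal (/m/, /n/, or /ŋ/) is licensed in coda position; onsets are limited to one consonant).
Inserting the epenthetic vowel yields /l/ → /lʊ/, /ɹ/ → /ɹi/.

nelʊɹʊiɹi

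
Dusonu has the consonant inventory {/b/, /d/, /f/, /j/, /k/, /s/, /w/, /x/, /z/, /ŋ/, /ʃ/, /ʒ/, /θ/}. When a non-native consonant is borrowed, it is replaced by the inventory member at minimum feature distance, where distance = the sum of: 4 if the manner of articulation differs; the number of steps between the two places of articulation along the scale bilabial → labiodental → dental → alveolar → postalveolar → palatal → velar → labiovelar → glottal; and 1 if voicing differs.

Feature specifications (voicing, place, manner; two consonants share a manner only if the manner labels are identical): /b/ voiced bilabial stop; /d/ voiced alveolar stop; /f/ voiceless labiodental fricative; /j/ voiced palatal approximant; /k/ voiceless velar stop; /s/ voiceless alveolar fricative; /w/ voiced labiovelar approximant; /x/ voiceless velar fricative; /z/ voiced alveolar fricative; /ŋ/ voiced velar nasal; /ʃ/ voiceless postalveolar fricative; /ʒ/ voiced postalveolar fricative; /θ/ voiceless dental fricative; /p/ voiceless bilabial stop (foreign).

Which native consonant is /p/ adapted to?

b

/b/ is closest: same manner (stop), place distance 0 (bilabial→bilabial), voicing differs (+1); total 1. Next closest is /d/ at distance 4.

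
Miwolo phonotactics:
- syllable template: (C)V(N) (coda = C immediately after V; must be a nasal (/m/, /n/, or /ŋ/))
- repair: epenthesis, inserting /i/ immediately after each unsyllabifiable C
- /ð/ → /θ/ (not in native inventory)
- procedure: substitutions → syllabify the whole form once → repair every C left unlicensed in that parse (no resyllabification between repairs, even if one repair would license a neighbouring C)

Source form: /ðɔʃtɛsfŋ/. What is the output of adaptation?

Substitution: /ð/ → /θ/, giving /θɔʃtɛsfŋ/.
Under (C)V(N), the unsyllabifiable consonants are /ʃ/, /s/, /f/, /ŋ/ (only a nasal (/m/, /n/, or /ŋ/) is licensed in coda position; onsets are limited to one consonant).
Each unlicensed consonant becomes the onset of a new syllable: /ʃ/ → /ʃi/, /s/ → /si/, /f/ → /fi/, /ŋ/ → /ŋi/.

θɔʃitɛsifiŋi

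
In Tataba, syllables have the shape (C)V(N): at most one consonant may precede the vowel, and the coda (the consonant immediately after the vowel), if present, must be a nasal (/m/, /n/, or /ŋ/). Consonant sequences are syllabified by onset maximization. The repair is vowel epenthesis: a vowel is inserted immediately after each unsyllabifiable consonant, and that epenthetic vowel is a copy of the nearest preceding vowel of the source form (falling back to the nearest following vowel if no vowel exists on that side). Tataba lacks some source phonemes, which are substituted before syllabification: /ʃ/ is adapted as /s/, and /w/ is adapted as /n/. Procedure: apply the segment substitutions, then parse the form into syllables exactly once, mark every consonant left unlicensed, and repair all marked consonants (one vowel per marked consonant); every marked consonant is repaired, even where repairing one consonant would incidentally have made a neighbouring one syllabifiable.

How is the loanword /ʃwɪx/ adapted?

Substitution: /ʃ/ → /s/, /w/ → /n/, giving /snɪx/.
Under (C)V(N), the unsyllabifiable consonants are /s/, /x/ (only a nasal (/m/, /n/, or /ŋ/) is licensed in coda position; onsets are limited to one consonant).
Inserting the epenthetic vowel yields /s/ → /sɪ/, /x/ → /xɪ/.

sɪnɪxɪ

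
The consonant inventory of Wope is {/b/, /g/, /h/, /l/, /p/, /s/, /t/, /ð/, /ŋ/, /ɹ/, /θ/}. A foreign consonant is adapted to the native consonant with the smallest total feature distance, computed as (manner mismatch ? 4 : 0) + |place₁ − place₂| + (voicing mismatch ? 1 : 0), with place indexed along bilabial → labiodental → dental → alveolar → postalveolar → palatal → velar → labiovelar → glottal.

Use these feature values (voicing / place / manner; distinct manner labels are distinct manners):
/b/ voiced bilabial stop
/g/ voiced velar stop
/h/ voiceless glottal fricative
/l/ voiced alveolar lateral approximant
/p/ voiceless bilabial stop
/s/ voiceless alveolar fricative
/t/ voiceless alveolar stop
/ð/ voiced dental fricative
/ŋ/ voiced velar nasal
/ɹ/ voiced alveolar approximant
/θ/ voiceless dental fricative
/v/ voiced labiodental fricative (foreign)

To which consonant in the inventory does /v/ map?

/ð/ is closest: same manner (fricative), place distance 1 (labiodental→dental), same voicing; total 1. Next closest is /θ/ at distance 2.

ð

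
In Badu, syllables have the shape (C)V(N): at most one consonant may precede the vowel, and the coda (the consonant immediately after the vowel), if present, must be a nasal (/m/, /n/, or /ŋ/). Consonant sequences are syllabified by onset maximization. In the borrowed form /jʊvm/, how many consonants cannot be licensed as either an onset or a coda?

2

Under (C)V(N), the unsyllabifiable consonants are /v/, /m/ (only a nasal (/m/, /n/, or /ŋ/) is licensed in coda position; onsets are limited to one consonant).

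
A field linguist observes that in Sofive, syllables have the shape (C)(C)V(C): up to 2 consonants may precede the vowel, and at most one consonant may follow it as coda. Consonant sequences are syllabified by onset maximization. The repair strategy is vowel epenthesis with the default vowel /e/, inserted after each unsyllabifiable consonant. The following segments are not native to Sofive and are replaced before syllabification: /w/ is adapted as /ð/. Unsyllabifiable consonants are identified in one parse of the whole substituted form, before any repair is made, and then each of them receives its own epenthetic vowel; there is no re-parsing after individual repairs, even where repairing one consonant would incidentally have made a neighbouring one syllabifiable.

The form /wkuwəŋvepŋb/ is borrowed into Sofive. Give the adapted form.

Substitution: /w/ → /ð/, giving /ðkuðəŋvepŋb/.
Syllabifying with onset maximization leaves /ŋ/, /b/ stranded (at most one coda consonant is licensed; onsets may contain at most 2 consonants).
Inserting the epenthetic vowel yields /ŋ/ → /ŋe/, /b/ → /be/.

ðkuðəŋvepŋebe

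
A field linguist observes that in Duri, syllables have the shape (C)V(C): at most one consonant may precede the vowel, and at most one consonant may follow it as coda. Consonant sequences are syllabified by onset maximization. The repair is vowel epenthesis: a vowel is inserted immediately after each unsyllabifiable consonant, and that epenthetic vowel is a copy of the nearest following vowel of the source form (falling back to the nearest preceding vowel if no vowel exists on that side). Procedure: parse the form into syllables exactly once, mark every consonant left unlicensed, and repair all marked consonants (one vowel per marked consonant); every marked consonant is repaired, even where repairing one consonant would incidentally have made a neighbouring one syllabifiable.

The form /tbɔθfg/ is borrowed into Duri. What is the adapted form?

Syllabifying with onset maximization leaves /t/, /f/, /g/ stranded (at most one coda consonant is licensed; onsets are limited to one consonant).
Each unlicensed consonant becomes the onset of a new syllable: /t/ → /tɔ/, /f/ → /fɔ/, /g/ → /gɔ/.

tɔbɔθfɔgɔ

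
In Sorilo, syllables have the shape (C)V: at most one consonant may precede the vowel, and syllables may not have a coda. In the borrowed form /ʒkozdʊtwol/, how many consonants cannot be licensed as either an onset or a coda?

4

Under (C)V, the unsyllabifiable consonants are /ʒ/, /z/, /t/, /l/ (no codas are permitted; onsets are limited to one consonant).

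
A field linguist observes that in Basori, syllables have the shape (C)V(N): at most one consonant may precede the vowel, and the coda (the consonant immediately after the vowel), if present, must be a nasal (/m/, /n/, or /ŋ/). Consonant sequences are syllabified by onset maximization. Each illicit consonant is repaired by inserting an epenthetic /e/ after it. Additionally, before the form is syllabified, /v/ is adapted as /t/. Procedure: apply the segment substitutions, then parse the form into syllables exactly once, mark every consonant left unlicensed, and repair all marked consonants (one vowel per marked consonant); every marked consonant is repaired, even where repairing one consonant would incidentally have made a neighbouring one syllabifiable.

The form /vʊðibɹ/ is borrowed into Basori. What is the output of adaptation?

Substitution: /v/ → /t/, giving /tʊðibɹ/.
Under (C)V(N), the unsyllabifiable consonants are /b/, /ɹ/ (only a nasal (/m/, /n/, or /ŋ/) is licensed in coda position; onsets are limited to one consonant).
Inserting the epenthetic vowel yields /b/ → /be/, /ɹ/ → /ɹe/.

tʊðibeɹe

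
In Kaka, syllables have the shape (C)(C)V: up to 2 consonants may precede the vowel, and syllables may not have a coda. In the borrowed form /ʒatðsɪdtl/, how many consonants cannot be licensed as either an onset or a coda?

4

Under (C)(C)V, the unsyllabifiable consonants are /t/, /d/, /t/, /l/ (no codas are permitted; onsets may contain at most 2 consonants).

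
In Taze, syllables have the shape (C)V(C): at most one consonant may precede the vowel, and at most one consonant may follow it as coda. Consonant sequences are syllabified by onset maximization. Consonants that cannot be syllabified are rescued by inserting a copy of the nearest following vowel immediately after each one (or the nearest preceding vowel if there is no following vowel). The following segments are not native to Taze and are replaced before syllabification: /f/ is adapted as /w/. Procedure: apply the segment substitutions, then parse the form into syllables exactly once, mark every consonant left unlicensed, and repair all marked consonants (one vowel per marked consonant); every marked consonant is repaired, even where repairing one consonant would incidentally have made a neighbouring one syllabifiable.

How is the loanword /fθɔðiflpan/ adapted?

wɔθɔðiwlapan

Substitution: /f/ → /w/, giving /wθɔðiwlpan/.
Under (C)V(C), the unsyllabifiable consonants are /w/, /l/ (at most one coda consonant is licensed; onsets are limited to one consonant).
Inserting the epenthetic vowel yields /w/ → /wɔ/, /l/ → /la/.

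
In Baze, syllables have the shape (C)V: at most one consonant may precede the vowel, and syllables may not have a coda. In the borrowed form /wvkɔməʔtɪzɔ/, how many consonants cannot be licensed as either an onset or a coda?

3

The consonants /w/, /v/, /ʔ/ cannot be parsed into a legal (C)V syllable (no codas are permitted; onsets are limited to one consonant).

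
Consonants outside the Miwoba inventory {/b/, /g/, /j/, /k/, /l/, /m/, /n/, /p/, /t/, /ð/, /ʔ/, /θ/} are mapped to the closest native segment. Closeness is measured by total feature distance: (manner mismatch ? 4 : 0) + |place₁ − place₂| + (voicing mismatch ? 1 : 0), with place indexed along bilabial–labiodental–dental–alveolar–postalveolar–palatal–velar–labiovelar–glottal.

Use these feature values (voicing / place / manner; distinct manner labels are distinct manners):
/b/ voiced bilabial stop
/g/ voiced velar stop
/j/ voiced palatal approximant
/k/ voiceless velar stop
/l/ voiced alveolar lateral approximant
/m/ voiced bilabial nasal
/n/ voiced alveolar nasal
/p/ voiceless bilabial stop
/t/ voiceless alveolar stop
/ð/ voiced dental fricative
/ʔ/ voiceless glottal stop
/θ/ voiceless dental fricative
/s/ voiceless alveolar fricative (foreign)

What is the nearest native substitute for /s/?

θ

/θ/ is closest: same manner (fricative), place distance 1 (alveolar→dental), same voicing; total 1. Next closest is /ð/ at distance 2.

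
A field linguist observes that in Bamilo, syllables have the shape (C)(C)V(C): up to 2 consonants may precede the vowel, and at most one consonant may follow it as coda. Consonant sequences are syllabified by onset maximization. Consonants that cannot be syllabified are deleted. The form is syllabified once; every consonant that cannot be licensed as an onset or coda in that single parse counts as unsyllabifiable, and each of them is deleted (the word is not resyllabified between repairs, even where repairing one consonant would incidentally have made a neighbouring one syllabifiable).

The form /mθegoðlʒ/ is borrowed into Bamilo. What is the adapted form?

Under (C)(C)V(C), the unsyllabifiable consonants are /l/, /ʒ/ (at most one coda consonant is licensed; onsets may contain at most 2 consonants).
Deleting the stranded consonants removes /l/, /ʒ/.

mθegoð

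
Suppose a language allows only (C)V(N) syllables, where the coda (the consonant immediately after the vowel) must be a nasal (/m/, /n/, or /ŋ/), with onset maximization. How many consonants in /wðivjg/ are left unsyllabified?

4

Under (C)V(N), the unsyllabifiable consonants are /w/, /v/, /j/, /g/ (only a nasal (/m/, /n/, or /ŋ/) is licensed in coda position; onsets are limited to one consonant).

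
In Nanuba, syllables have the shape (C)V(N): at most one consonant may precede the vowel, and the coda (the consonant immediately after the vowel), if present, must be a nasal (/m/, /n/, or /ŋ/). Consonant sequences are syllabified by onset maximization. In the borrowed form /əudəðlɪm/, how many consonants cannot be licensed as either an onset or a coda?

Under (C)V(N), the unsyllabifiable consonants are /ð/ (only a nasal (/m/, /n/, or /ŋ/) is licensed in coda position; onsets are limited to one consonant).

1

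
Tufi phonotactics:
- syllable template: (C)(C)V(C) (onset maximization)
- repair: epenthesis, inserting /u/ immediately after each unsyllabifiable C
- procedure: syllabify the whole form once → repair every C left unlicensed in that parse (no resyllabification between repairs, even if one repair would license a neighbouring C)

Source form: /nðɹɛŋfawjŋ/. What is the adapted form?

nuðɹɛŋfawjuŋu

Syllabifying with onset maximization leaves /n/, /j/, /ŋ/ stranded (at most one coda consonant is licensed; onsets may contain at most 2 consonants).
Epenthesis after each stranded consonant: /n/ → /nu/, /j/ → /ju/, /ŋ/ → /ŋu/.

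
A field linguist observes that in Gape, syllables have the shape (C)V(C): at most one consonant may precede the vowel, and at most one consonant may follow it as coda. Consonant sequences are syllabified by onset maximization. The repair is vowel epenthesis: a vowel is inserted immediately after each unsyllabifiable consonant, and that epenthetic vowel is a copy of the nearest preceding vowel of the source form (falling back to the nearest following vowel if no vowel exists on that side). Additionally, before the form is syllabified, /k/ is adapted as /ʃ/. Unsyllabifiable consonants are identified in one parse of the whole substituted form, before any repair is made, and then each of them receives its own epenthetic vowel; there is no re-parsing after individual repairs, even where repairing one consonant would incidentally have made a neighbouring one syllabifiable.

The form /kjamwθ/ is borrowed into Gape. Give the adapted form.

Substitution: /k/ → /ʃ/, giving /ʃjamwθ/.
Syllabifying with onset maximization leaves /ʃ/, /w/, /θ/ stranded (at most one coda consonant is licensed; onsets are limited to one consonant).
Each unlicensed consonant becomes the onset of a new syllable: /ʃ/ → /ʃa/, /w/ → /wa/, /θ/ → /θa/.

ʃajamwaθa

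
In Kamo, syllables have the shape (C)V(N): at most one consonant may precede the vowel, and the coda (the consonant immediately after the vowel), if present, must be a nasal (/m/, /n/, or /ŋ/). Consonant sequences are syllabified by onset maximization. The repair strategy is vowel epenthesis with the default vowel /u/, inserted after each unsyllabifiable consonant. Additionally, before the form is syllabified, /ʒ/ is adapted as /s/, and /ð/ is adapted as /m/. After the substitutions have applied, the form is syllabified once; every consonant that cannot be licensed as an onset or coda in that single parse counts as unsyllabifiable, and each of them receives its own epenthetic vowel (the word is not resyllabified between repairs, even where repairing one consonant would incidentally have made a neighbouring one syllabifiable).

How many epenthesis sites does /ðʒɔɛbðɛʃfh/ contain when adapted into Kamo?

After substitution the input is /msɔɛbmɛʃfh/.
The unsyllabifiable consonants are /m/, /b/, /ʃ/, /f/, /h/; each receives one epenthetic vowel.

5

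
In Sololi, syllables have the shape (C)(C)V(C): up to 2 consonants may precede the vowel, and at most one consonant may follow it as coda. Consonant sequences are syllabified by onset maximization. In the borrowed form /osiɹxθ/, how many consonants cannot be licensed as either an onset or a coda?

Syllabifying with onset maximization leaves /x/, /θ/ stranded (at most one coda consonant is licensed; onsets may contain at most 2 consonants).

2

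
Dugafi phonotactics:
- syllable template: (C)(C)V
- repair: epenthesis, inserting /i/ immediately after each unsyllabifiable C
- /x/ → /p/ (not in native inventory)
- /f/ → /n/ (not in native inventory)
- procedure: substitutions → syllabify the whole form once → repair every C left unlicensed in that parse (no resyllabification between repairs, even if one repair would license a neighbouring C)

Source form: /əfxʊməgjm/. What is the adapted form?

Substitution: /f/ → /n/, /x/ → /p/, giving /ənpʊməgjm/.
The consonants /g/, /j/, /m/ cannot be parsed into a legal (C)(C)V syllable (no codas are permitted; onsets may contain at most 2 consonants).
Each unlicensed consonant becomes the onset of a new syllable: /g/ → /gi/, /j/ → /ji/, /m/ → /mi/.

ənpʊməgijimi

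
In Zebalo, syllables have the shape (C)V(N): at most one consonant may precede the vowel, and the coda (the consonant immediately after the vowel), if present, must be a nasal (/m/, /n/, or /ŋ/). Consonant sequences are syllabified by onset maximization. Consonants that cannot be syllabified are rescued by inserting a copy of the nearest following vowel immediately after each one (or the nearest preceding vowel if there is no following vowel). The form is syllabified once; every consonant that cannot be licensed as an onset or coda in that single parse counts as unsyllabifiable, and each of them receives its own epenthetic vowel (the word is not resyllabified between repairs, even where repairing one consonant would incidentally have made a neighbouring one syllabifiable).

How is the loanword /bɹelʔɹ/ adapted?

The consonants /b/, /l/, /ʔ/, /ɹ/ cannot be parsed into a legal (C)V(N) syllable (only a nasal (/m/, /n/, or /ŋ/) is licensed in coda position; onsets are limited to one consonant).
Epenthesis after each stranded consonant: /b/ → /be/, /l/ → /le/, /ʔ/ → /ʔe/, /ɹ/ → /ɹe/.

beɹeleʔeɹe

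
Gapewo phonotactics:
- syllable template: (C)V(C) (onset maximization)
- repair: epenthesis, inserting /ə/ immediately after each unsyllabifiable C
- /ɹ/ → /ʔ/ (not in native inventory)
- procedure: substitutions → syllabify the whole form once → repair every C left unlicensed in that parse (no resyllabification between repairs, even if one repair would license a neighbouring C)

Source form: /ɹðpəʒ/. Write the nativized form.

ʔəðəpəʒ

Substitution: /ɹ/ → /ʔ/, giving /ʔðpəʒ/.
The consonants /ʔ/, /ð/ cannot be parsed into a legal (C)V(C) syllable (at most one coda consonant is licensed; onsets are limited to one consonant).
Inserting the epenthetic vowel yields /ʔ/ → /ʔə/, /ð/ → /ðə/.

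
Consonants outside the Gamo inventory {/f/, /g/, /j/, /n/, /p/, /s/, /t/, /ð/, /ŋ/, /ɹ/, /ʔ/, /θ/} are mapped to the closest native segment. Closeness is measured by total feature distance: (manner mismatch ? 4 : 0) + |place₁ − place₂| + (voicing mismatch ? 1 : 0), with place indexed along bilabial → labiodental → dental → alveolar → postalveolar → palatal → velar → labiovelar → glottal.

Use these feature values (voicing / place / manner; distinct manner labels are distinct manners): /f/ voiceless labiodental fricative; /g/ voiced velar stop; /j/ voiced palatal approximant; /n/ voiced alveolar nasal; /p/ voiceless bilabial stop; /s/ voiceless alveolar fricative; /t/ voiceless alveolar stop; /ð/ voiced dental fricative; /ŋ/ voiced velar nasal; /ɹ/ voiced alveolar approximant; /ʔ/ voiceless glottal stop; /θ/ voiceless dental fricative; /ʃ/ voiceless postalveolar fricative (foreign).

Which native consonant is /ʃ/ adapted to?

/s/ is closest: same manner (fricative), place distance 1 (postalveolar→alveolar), same voicing; total 1. Next closest is /θ/ at distance 2.

s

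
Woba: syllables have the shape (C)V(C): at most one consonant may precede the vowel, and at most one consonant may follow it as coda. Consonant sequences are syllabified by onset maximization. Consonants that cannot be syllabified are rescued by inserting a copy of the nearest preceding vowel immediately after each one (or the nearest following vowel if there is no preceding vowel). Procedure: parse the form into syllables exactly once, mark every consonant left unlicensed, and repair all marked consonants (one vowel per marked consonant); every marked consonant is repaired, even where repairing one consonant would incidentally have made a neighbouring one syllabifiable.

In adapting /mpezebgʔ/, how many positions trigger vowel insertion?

The unsyllabifiable consonants are /m/, /g/, /ʔ/; each receives one epenthetic vowel.

3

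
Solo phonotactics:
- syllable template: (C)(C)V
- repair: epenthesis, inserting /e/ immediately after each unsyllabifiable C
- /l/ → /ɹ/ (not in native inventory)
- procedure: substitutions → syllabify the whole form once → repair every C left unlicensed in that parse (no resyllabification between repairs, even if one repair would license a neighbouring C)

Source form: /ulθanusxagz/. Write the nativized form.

uɹθanusxageze

Substitution: /l/ → /ɹ/, giving /uɹθanusxagz/.
Under (C)(C)V, the unsyllabifiable consonants are /g/, /z/ (no codas are permitted; onsets may contain at most 2 consonants).
Each unlicensed consonant becomes the onset of a new syllable: /g/ → /ge/, /z/ → /ze/.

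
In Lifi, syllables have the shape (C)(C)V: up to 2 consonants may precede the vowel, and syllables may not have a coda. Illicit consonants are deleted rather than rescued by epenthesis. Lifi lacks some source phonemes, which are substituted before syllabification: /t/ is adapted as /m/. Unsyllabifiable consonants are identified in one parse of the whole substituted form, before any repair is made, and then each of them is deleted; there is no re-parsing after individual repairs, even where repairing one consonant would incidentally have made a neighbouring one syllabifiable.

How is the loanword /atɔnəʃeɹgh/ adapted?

amɔnəʃe

Substitution: /t/ → /m/, giving /amɔnəʃeɹgh/.
Under (C)(C)V, the unsyllabifiable consonants are /ɹ/, /g/, /h/ (no codas are permitted; onsets may contain at most 2 consonants).
Deleting the stranded consonants removes /ɹ/, /g/, /h/.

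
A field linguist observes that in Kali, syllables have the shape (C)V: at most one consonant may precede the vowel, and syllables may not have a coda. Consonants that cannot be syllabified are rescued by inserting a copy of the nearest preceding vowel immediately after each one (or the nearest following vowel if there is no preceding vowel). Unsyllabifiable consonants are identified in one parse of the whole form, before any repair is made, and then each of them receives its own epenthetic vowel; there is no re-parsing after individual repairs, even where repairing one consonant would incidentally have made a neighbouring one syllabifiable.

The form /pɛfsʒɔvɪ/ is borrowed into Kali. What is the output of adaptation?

pɛfɛsɛʒɔvɪ

Syllabifying with onset maximization leaves /f/, /s/ stranded (no codas are permitted; onsets are limited to one consonant).
Inserting the epenthetic vowel yields /f/ → /fɛ/, /s/ → /sɛ/.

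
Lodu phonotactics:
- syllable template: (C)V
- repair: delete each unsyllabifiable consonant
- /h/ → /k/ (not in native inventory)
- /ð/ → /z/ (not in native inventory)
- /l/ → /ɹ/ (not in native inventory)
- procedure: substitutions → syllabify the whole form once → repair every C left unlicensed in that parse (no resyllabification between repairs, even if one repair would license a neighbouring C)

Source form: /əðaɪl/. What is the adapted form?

Substitution: /ð/ → /z/, /l/ → /ɹ/, giving /əzaɪɹ/.
The consonants /ɹ/ cannot be parsed into a legal (C)V syllable (no codas are permitted; onsets are limited to one consonant).
Deleting the stranded consonants removes /ɹ/.

əzaɪ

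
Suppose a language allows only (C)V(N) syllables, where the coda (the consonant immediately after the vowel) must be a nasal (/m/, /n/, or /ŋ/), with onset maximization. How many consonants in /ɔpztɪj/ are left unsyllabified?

Syllabifying with onset maximization leaves /p/, /z/, /j/ stranded (only a nasal (/m/, /n/, or /ŋ/) is licensed in coda position; onsets are limited to one consonant).

3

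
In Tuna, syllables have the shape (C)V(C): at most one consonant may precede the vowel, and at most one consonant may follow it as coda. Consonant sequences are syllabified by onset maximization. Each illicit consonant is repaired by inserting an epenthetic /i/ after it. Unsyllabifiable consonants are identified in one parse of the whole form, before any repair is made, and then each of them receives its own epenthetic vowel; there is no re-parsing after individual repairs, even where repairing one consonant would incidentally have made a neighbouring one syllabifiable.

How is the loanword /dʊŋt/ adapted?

dʊŋti

The consonants /t/ cannot be parsed into a legal (C)V(C) syllable (at most one coda consonant is licensed; onsets are limited to one consonant).
Each unlicensed consonant becomes the onset of a new syllable: /t/ → /ti/.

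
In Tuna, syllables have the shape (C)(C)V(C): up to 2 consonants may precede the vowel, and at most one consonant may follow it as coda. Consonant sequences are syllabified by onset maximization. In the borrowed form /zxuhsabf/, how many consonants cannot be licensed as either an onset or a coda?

Syllabifying with onset maximization leaves /f/ stranded (at most one coda consonant is licensed; onsets may contain at most 2 consonants).

1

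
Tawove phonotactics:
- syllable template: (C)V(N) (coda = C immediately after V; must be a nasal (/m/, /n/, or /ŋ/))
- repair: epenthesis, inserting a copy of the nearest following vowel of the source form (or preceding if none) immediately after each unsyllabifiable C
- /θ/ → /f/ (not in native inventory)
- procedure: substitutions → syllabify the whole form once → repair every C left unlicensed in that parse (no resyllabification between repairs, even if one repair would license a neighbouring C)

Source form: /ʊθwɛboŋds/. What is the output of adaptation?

ʊfɛwɛboŋdoso

Substitution: /θ/ → /f/, giving /ʊfwɛboŋds/.
The consonants /f/, /d/, /s/ cannot be parsed into a legal (C)V(N) syllable (only a nasal (/m/, /n/, or /ŋ/) is licensed in coda position; onsets are limited to one consonant).
Inserting the epenthetic vowel yields /f/ → /fɛ/, /d/ → /do/, /s/ → /so/.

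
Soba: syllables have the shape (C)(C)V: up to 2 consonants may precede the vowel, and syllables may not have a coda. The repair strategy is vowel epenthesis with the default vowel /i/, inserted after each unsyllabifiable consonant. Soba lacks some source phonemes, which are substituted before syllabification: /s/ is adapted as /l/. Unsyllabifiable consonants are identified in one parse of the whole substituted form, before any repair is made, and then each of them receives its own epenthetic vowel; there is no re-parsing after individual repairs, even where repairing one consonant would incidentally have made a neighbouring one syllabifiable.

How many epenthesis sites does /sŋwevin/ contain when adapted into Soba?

After substitution the input is /lŋwevin/.
The unsyllabifiable consonants are /l/, /n/; each receives one epenthetic vowel.

2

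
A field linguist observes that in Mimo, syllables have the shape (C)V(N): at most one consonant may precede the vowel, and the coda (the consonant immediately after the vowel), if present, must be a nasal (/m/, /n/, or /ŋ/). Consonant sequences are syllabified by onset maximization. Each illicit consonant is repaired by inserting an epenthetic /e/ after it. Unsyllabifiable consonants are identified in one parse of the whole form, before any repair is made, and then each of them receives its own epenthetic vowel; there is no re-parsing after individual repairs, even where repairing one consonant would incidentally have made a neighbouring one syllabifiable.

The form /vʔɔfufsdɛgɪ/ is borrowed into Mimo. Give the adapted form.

veʔɔfufesedɛgɪ

Under (C)V(N), the unsyllabifiable consonants are /v/, /f/, /s/ (only a nasal (/m/, /n/, or /ŋ/) is licensed in coda position; onsets are limited to one consonant).
Epenthesis after each stranded consonant: /v/ → /ve/, /f/ → /fe/, /s/ → /se/.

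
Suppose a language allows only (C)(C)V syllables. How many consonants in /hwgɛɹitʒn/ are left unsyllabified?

4

Syllabifying with onset maximization leaves /h/, /t/, /ʒ/, /n/ stranded (no codas are permitted; onsets may contain at most 2 consonants).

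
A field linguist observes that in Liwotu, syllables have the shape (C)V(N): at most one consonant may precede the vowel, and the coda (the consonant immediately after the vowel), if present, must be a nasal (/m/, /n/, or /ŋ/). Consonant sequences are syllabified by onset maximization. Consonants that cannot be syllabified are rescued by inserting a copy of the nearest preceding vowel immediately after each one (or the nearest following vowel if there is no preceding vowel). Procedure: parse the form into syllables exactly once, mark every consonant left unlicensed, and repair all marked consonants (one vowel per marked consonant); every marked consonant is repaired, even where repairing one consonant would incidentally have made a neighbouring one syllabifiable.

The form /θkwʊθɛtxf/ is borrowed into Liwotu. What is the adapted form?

Under (C)V(N), the unsyllabifiable consonants are /θ/, /k/, /t/, /x/, /f/ (only a nasal (/m/, /n/, or /ŋ/) is licensed in coda position; onsets are limited to one consonant).
Epenthesis after each stranded consonant: /θ/ → /θʊ/, /k/ → /kʊ/, /t/ → /tɛ/, /x/ → /xɛ/, /f/ → /fɛ/.

θʊkʊwʊθɛtɛxɛfɛ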